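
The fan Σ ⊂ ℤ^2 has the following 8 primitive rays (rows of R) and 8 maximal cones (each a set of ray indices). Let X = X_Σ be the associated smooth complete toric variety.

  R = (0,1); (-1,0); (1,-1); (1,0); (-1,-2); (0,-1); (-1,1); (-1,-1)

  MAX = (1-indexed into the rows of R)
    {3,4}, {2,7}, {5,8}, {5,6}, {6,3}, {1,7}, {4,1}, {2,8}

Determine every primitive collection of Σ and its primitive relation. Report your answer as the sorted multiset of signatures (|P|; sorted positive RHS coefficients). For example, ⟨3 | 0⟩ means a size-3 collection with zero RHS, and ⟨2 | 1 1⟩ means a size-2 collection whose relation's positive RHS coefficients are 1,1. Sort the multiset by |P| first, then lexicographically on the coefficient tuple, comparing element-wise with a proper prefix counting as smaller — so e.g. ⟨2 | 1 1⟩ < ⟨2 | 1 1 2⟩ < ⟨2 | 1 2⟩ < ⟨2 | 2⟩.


Σ has 20 primitive collections:

  {1,6}:  v_{1} + v_{6} = 0 — sig = ⟨2 | 0⟩
  {2,4}:  v_{2} + v_{4} = 0 — sig = ⟨2 | 0⟩
  {3,7}:  v_{3} + v_{7} = 0 — sig = ⟨2 | 0⟩
  {1,2}:  v_{1} + v_{2} = v_{7} — sig = ⟨2 | 1⟩
  {1,3}:  v_{1} + v_{3} = v_{4} — sig = ⟨2 | 1⟩
  {1,5}:  v_{1} + v_{5} = v_{8} — sig = ⟨2 | 1⟩
  {1,8}:  v_{1} + v_{8} = v_{2} — sig = ⟨2 | 1⟩
  {2,3}:  v_{2} + v_{3} = v_{6} — sig = ⟨2 | 1⟩
  {2,6}:  v_{2} + v_{6} = v_{8} — sig = ⟨2 | 1⟩
  {4,6}:  v_{4} + v_{6} = v_{3} — sig = ⟨2 | 1⟩
  {4,7}:  v_{4} + v_{7} = v_{1} — sig = ⟨2 | 1⟩
  {4,8}:  v_{4} + v_{8} = v_{6} — sig = ⟨2 | 1⟩
  {6,7}:  v_{6} + v_{7} = v_{2} — sig = ⟨2 | 1⟩
  {6,8}:  v_{6} + v_{8} = v_{5} — sig = ⟨2 | 1⟩
  {5,7}:  v_{5} + v_{7} = v_{2} + v_{8} — sig = ⟨2 | 1 1⟩
  {2,5}:  v_{2} + v_{5} = 2·v_{8} — sig = ⟨2 | 2⟩
  {3,8}:  v_{3} + v_{8} = 2·v_{6} — sig = ⟨2 | 2⟩
  {4,5}:  v_{4} + v_{5} = 2·v_{6} — sig = ⟨2 | 2⟩
  {7,8}:  v_{7} + v_{8} = 2·v_{2} — sig = ⟨2 | 2⟩
  {3,5}:  v_{3} + v_{5} = 3·v_{6} — sig = ⟨2 | 3⟩

Signatures (|P|; sorted positive RHS coefficients), sorted:
    |P|=2: 20 collections, coeffs (), (), (), (1), (1), (1), (1), (1), (1), (1), (1), (1), (1), (1), (1,1), (2), (2), (2), (2), (3)


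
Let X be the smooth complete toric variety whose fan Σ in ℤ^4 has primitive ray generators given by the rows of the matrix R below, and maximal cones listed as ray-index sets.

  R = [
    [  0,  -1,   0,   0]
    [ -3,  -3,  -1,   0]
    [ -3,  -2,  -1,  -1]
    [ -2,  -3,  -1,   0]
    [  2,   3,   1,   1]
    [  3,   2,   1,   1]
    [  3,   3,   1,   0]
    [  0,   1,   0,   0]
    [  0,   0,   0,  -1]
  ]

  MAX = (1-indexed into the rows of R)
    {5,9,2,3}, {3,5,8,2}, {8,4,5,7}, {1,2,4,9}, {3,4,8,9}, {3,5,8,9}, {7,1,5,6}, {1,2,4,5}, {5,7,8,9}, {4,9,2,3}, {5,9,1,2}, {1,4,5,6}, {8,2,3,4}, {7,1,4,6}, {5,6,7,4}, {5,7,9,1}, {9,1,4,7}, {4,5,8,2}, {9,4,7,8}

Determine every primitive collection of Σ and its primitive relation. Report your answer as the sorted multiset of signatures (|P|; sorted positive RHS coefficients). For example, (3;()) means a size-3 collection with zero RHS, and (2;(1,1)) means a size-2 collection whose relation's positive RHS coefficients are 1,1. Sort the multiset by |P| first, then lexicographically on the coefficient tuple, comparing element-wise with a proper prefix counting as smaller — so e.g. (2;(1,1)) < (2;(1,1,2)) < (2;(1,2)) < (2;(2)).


12 collections generate NE(X_Σ); each relation:

  {1,8}:  v_{1} + v_{8} = 0  →  sig = (2;())
  {2,7}:  v_{2} + v_{7} = 0  →  sig = (2;())
  {3,6}:  v_{3} + v_{6} = 0  →  sig = (2;())
  {1,3}:  v_{1} + v_{3} = v_{2} + v_{9}  →  sig = (2;(1,1))
  {3,7}:  v_{3} + v_{7} = v_{8} + v_{9}  →  sig = (2;(1,1))
  {6,9}:  v_{6} + v_{9} = v_{1} + v_{7}  →  sig = (2;(1,1))
  {2,6}:  v_{2} + v_{6} = v_{1} + v_{4} + v_{5}  →  sig = (2;(1,1,1))
  {6,8}:  v_{6} + v_{8} = v_{4} + v_{5} + v_{7}  →  sig = (2;(1,1,1))
  {4,5,9}:  v_{4} + v_{5} + v_{9} = 0  →  sig = (3;())
  {2,8,9}:  v_{2} + v_{8} + v_{9} = v_{3}  →  sig = (3;(1))
  {3,4,5}:  v_{3} + v_{4} + v_{5} = v_{2} + v_{8}  →  sig = (3;(1,1))
  {1,4,5,7}:  v_{1} + v_{4} + v_{5} + v_{7} = v_{6}  →  sig = (4;(1))

Sorted signature multiset PRS(X):
    |P|=2: 8 collections, coeffs (), (), (), (1,1), (1,1), (1,1), (1,1,1), (1,1,1)
    |P|=3: 3 collections, coeffs (), (1), (1,1)
    |P|=4: 1 collection, coeffs (1)


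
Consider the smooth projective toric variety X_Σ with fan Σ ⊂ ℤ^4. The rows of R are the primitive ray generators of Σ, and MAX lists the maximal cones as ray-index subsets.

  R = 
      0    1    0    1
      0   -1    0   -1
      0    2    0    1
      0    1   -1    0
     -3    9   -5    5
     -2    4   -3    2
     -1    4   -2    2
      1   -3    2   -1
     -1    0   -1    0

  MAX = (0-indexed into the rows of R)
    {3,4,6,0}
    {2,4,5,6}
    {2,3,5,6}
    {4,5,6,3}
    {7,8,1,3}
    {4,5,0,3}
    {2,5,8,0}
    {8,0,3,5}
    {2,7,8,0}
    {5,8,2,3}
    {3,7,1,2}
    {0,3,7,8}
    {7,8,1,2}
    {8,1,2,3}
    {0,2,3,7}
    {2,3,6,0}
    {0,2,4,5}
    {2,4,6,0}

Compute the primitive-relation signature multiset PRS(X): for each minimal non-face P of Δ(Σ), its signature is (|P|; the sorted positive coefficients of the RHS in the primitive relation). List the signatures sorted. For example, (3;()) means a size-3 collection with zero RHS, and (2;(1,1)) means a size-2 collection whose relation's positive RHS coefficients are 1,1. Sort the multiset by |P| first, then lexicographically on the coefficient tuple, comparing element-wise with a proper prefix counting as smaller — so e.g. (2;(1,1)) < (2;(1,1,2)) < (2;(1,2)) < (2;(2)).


14 collections generate NE(X_Σ); each relation:

  • {0,1}:  v_{0} + v_{1} = 0  ⇒ sig = (2;())
  • {6,7}:  v_{6} + v_{7} = v_{0}  ⇒ sig = (2;(1))
  • {6,8}:  v_{6} + v_{8} = v_{5}  ⇒ sig = (2;(1))
  • {1,4}:  v_{1} + v_{4} = v_{5} + v_{6}  ⇒ sig = (2;(1,1))
  • {5,7}:  v_{5} + v_{7} = v_{0} + v_{8}  ⇒ sig = (2;(1,1))
  • {1,6}:  v_{1} + v_{6} = v_{2} + v_{3} + v_{8}  ⇒ sig = (2;(1,1,1))
  • {1,5}:  v_{1} + v_{5} = v_{2} + v_{3} + 2·v_{8}  ⇒ sig = (2;(1,1,2))
  • {4,7}:  v_{4} + v_{7} = 2·v_{0} + v_{5}  ⇒ sig = (2;(1,2))
  • {4,8}:  v_{4} + v_{8} = v_{0} + 2·v_{5}  ⇒ sig = (2;(1,2))
  • {0,5,6}:  v_{0} + v_{5} + v_{6} = v_{4}  ⇒ sig = (3;(1))
  • {2,3,4}:  v_{2} + v_{3} + v_{4} = 3·v_{6}  ⇒ sig = (3;(3))
  • {2,3,7,8}:  v_{2} + v_{3} + v_{7} + v_{8} = 0  ⇒ sig = (4;())
  • {0,2,3,8}:  v_{0} + v_{2} + v_{3} + v_{8} = v_{6}  ⇒ sig = (4;(1))
  • {0,2,3,5}:  v_{0} + v_{2} + v_{3} + v_{5} = 2·v_{6}  ⇒ sig = (4;(2))

Sorted signature multiset PRS(X):
{ (2;()),  (2;(1)) ×2,  (2;(1,1)) ×2,  (2;(1,1,1)),  (2;(1,1,2)),  (2;(1,2)) ×2,  (3;(1)),  (3;(3)),  (4;()),  (4;(1)),  (4;(2)) }


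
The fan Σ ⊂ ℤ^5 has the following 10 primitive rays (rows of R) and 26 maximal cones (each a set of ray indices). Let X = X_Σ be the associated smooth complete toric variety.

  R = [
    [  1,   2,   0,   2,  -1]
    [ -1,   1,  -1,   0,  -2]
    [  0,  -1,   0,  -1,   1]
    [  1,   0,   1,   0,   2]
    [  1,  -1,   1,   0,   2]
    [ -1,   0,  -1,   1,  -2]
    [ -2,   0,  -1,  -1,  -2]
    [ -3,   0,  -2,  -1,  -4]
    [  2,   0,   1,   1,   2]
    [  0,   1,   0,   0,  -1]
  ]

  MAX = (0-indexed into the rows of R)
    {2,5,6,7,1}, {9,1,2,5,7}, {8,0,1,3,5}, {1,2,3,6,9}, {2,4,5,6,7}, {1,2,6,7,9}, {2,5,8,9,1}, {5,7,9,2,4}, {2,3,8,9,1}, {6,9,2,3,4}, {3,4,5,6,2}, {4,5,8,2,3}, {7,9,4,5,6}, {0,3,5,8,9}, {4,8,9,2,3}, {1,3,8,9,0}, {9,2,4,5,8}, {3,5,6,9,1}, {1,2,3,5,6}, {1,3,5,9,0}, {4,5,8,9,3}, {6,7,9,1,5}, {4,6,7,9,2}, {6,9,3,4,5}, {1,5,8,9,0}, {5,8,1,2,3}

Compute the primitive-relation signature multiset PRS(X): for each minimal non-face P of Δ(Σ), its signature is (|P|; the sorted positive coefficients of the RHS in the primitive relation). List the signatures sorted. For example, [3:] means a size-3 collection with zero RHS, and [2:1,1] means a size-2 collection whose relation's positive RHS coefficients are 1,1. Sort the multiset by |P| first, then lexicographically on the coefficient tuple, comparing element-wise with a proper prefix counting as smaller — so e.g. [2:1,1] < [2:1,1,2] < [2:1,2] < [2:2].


Minimal non-faces — 11 found among 10 rays, 26 max cones:

  P={1,4}:  v_{1} + v_{4} = 0 — sig = [2:]
  P={6,8}:  v_{6} + v_{8} = 0 — sig = [2:]
  P={3,7}:  v_{3} + v_{7} = v_{6} — sig = [2:1]
  P={0,2}:  v_{0} + v_{2} = v_{1} + v_{8} — sig = [2:1,1]
  P={0,7}:  v_{0} + v_{7} = v_{1} + v_{5} + v_{9} — sig = [2:1,1,1]
  P={7,8}:  v_{7} + v_{8} = v_{2} + v_{5} + v_{9} — sig = [2:1,1,1]
  P={0,4}:  v_{0} + v_{4} = v_{3} + v_{5} + v_{8} + v_{9} — sig = [2:1,1,1,1]
  P={0,6}:  v_{0} + v_{6} = v_{1} + v_{3} + v_{5} + v_{9} — sig = [2:1,1,1,1]
  P={2,3,5,9}:  v_{2} + v_{3} + v_{5} + v_{9} = 0 — sig = [4:]
  P={2,5,6,9}:  v_{2} + v_{5} + v_{6} + v_{9} = v_{7} — sig = [4:1]
  P={1,3,5,8,9}:  v_{1} + v_{3} + v_{5} + v_{8} + v_{9} = v_{0} — sig = [5:1]

Hence PRS(X_Σ) =
    [2:]
    [2:]
    [2:1]
    [2:1,1]
    [2:1,1,1]
    [2:1,1,1]
    [2:1,1,1,1]
    [2:1,1,1,1]
    [4:]
    [4:1]
    [5:1]


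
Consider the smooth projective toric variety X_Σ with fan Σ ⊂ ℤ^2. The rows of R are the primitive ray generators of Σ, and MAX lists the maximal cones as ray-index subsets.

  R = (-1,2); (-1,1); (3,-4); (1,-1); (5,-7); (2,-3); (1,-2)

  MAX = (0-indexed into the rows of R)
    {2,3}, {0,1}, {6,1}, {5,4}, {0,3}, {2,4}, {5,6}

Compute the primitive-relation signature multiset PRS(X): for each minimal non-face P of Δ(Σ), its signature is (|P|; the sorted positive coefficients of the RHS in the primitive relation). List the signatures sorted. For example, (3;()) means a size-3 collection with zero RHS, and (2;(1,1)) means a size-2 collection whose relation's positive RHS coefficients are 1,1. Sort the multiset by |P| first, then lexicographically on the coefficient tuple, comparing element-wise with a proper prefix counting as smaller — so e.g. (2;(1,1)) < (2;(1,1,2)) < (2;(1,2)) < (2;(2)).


The 14 primitive collections of Σ (r=7, n=2):

  • {0,6}:  v_{0} + v_{6} = 0  →  sig = (2;())
  • {1,3}:  v_{1} + v_{3} = 0  →  sig = (2;())
  • {0,5}:  v_{0} + v_{5} = v_{3}  →  sig = (2;(1))
  • {1,2}:  v_{1} + v_{2} = v_{5}  →  sig = (2;(1))
  • {1,5}:  v_{1} + v_{5} = v_{6}  →  sig = (2;(1))
  • {2,5}:  v_{2} + v_{5} = v_{4}  →  sig = (2;(1))
  • {3,5}:  v_{3} + v_{5} = v_{2}  →  sig = (2;(1))
  • {3,6}:  v_{3} + v_{6} = v_{5}  →  sig = (2;(1))
  • {0,4}:  v_{0} + v_{4} = v_{2} + v_{3}  →  sig = (2;(1,1))
  • {0,2}:  v_{0} + v_{2} = 2·v_{3}  →  sig = (2;(2))
  • {1,4}:  v_{1} + v_{4} = 2·v_{5}  →  sig = (2;(2))
  • {2,6}:  v_{2} + v_{6} = 2·v_{5}  →  sig = (2;(2))
  • {3,4}:  v_{3} + v_{4} = 2·v_{2}  →  sig = (2;(2))
  • {4,6}:  v_{4} + v_{6} = 3·v_{5}  →  sig = (2;(3))

so the primitive-relation signature multiset is
    |P|=2: 14 collections, coeffs (), (), (1), (1), (1), (1), (1), (1), (1,1), (2), (2), (2), (2), (3)


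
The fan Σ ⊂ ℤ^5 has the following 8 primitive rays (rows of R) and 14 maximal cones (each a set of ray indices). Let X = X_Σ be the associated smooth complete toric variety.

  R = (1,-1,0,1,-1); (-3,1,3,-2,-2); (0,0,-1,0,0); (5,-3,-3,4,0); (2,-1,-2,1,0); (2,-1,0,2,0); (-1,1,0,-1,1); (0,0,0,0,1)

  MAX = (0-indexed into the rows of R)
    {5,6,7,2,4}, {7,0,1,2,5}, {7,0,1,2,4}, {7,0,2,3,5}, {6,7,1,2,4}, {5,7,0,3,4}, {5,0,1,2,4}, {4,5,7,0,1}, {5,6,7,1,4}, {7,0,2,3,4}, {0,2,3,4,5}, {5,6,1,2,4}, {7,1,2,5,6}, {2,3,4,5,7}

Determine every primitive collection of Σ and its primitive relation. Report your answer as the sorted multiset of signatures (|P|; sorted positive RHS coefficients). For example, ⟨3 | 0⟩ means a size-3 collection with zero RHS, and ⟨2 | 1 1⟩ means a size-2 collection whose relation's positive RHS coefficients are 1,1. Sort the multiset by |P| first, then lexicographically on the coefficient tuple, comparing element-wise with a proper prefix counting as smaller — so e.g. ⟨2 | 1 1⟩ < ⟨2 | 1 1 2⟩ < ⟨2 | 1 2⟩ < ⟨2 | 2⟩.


|primitive collections| = 5. Relations:

  P={0,6}:  v_{0} + v_{6} = 0 — sig = ⟨2 | 0⟩
  P={3,6}:  v_{3} + v_{6} = v_{2} + v_{4} + v_{5} + v_{7} — sig = ⟨2 | 1 1 1 1⟩
  P={1,3}:  v_{1} + v_{3} = 2·v_{0} — sig = ⟨2 | 2⟩
  P={0,2,4,5,7}:  v_{0} + v_{2} + v_{4} + v_{5} + v_{7} = v_{3} — sig = ⟨5 | 1⟩
  P={1,2,4,5,7}:  v_{1} + v_{2} + v_{4} + v_{5} + v_{7} = v_{0} — sig = ⟨5 | 1⟩

so the primitive-relation signature multiset is
    ⟨2 | 0⟩
    ⟨2 | 1 1 1 1⟩
    ⟨2 | 2⟩
    ⟨5 | 1⟩
    ⟨5 | 1⟩


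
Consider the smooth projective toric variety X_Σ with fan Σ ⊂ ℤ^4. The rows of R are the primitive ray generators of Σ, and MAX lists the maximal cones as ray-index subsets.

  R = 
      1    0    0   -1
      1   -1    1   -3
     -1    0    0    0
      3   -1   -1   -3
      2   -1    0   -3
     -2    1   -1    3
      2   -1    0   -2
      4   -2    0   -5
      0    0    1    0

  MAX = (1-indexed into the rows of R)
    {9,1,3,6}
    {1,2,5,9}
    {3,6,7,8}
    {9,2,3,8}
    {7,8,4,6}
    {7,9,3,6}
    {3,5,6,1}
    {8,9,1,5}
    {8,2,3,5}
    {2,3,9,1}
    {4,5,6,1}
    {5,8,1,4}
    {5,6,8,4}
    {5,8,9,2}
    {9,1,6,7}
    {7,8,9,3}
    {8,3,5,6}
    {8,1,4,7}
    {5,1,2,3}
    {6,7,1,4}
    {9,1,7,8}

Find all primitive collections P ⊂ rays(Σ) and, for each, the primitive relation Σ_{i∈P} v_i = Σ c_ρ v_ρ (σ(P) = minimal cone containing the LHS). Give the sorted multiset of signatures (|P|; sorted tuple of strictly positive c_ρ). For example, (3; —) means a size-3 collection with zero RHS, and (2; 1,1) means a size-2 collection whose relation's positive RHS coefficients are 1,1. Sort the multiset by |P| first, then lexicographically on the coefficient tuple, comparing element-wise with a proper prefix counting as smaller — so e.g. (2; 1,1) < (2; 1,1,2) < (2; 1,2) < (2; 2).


13 minimal non-faces of Δ(Σ) (on 9 rays):

  P={2,6}:  v_{2} + v_{6} = v_{3}  →  sig = (2; 1)
  P={5,7}:  v_{5} + v_{7} = v_{8}  →  sig = (2; 1)
  P={4,9}:  v_{4} + v_{9} = v_{1} + v_{7}  →  sig = (2; 1,1)
  P={2,7}:  v_{2} + v_{7} = v_{3} + v_{8} + v_{9}  →  sig = (2; 1,1,1)
  P={3,4}:  v_{3} + v_{4} = 2·v_{5} + v_{6}  →  sig = (2; 1,2)
  P={2,4}:  v_{2} + v_{4} = 2·v_{5}  →  sig = (2; 2)
  P={5,6,9}:  v_{5} + v_{6} + v_{9} = 0  →  sig = (3; —)
  P={1,3,7}:  v_{1} + v_{3} + v_{7} = v_{5}  →  sig = (3; 1)
  P={1,6,8}:  v_{1} + v_{6} + v_{8} = v_{4}  →  sig = (3; 1)
  P={3,5,9}:  v_{3} + v_{5} + v_{9} = v_{2}  →  sig = (3; 1)
  P={6,8,9}:  v_{6} + v_{8} + v_{9} = v_{7}  →  sig = (3; 1)
  P={1,2,8}:  v_{1} + v_{2} + v_{8} = 3·v_{5} + v_{9}  →  sig = (3; 1,3)
  P={1,3,8}:  v_{1} + v_{3} + v_{8} = 2·v_{5}  →  sig = (3; 2)

so the primitive-relation signature multiset is
{ (2; 1) ×2,  (2; 1,1),  (2; 1,1,1),  (2; 1,2),  (2; 2),  (3; —),  (3; 1) ×4,  (3; 1,3),  (3; 2) }


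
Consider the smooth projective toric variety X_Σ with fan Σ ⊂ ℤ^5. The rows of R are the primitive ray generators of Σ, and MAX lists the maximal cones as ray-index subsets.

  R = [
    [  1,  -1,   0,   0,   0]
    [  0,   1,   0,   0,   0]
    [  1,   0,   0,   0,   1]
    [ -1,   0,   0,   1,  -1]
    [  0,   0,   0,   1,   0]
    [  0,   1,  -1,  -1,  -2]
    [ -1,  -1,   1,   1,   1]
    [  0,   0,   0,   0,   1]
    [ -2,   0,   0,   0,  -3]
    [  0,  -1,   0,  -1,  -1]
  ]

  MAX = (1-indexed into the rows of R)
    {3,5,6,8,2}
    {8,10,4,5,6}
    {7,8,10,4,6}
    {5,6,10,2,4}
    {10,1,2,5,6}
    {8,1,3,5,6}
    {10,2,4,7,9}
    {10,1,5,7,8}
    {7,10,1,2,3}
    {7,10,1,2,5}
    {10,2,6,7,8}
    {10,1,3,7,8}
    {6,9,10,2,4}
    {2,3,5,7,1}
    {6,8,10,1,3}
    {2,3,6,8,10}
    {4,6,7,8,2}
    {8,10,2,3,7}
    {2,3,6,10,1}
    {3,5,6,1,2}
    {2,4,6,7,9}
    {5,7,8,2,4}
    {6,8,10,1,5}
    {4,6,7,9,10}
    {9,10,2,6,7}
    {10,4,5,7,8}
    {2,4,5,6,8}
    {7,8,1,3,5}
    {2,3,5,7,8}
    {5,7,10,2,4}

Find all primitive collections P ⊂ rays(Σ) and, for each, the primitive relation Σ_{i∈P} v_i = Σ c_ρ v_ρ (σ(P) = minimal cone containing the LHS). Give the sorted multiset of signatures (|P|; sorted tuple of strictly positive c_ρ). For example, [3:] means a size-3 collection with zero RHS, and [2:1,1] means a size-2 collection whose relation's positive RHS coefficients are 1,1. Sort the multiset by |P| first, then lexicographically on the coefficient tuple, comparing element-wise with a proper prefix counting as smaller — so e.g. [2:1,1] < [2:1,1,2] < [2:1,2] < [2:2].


14 minimal non-faces of Δ(Σ) (on 10 rays):

  • {3,4}:  v_{3} + v_{4} = v_{5}  ⇒ sig = [2:1]
  • {3,9}:  v_{3} + v_{9} = v_{2} + v_{4} + v_{10}  ⇒ sig = [2:1,1,1]
  • {1,9}:  v_{1} + v_{9} = v_{2} + v_{4} + v_{5} + 2·v_{10}  ⇒ sig = [2:1,1,1,2]
  • {5,9}:  v_{5} + v_{9} = v_{2} + 2·v_{4} + v_{10}  ⇒ sig = [2:1,1,2]
  • {1,4}:  v_{1} + v_{4} = 2·v_{5} + v_{10}  ⇒ sig = [2:1,2]
  • {8,9}:  v_{8} + v_{9} = 2·v_{6} + 2·v_{7}  ⇒ sig = [2:2,2]
  • {3,6,7}:  v_{3} + v_{6} + v_{7} = 0  ⇒ sig = [3:]
  • {1,2,8}:  v_{1} + v_{2} + v_{8} = v_{3}  ⇒ sig = [3:1]
  • {3,5,10}:  v_{3} + v_{5} + v_{10} = v_{1}  ⇒ sig = [3:1]
  • {5,6,7}:  v_{5} + v_{6} + v_{7} = v_{4}  ⇒ sig = [3:1]
  • {1,6,7}:  v_{1} + v_{6} + v_{7} = v_{5} + v_{10}  ⇒ sig = [3:1,1]
  • {2,5,8,10}:  v_{2} + v_{5} + v_{8} + v_{10} = 0  ⇒ sig = [4:]
  • {2,4,8,10}:  v_{2} + v_{4} + v_{8} + v_{10} = v_{6} + v_{7}  ⇒ sig = [4:1,1]
  • {2,4,6,7,10}:  v_{2} + v_{4} + v_{6} + v_{7} + v_{10} = v_{9}  ⇒ sig = [5:1]

so the primitive-relation signature multiset is
[[2:1], [2:1,1,1], [2:1,1,1,2], [2:1,1,2], [2:1,2], [2:2,2], [3:], [3:1], [3:1], [3:1], [3:1,1], [4:], [4:1,1], [5:1]]


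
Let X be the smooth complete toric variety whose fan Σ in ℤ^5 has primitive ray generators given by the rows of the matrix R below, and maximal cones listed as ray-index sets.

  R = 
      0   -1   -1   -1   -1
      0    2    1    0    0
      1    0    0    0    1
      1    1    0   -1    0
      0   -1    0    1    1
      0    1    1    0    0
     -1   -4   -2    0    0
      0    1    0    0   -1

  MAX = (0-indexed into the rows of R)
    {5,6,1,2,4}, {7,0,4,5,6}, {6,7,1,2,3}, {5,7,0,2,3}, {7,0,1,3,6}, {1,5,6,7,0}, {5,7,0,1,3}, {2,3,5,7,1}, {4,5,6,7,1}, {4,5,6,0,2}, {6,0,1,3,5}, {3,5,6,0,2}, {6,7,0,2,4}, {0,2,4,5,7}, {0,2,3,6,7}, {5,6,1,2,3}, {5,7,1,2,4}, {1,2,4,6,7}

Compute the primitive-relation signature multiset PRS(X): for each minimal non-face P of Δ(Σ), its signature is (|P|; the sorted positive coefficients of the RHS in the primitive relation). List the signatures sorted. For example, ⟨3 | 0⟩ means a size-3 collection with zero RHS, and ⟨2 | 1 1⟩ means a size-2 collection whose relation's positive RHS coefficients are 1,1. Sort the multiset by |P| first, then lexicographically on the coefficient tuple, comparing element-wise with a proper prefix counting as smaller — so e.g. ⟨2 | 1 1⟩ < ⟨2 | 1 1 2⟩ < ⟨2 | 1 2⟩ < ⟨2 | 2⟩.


Minimal non-faces — 5 found among 8 rays, 18 max cones:

  P={3,4}:  v_{3} + v_{4} = v_{2}  ⇒ sig = ⟨2 | 1⟩
  P={0,1,4}:  v_{0} + v_{1} + v_{4} = 0  ⇒ sig = ⟨3 | 0⟩
  P={0,1,2}:  v_{0} + v_{1} + v_{2} = v_{3}  ⇒ sig = ⟨3 | 1⟩
  P={3,5,6,7}:  v_{3} + v_{5} + v_{6} + v_{7} = v_{0}  ⇒ sig = ⟨4 | 1⟩
  P={2,5,6,7}:  v_{2} + v_{5} + v_{6} + v_{7} = v_{0} + v_{4}  ⇒ sig = ⟨4 | 1 1⟩

Sorted signature multiset PRS(X):
    ⟨2 | 1⟩
    ⟨3 | 0⟩
    ⟨3 | 1⟩
    ⟨4 | 1⟩
    ⟨4 | 1 1⟩


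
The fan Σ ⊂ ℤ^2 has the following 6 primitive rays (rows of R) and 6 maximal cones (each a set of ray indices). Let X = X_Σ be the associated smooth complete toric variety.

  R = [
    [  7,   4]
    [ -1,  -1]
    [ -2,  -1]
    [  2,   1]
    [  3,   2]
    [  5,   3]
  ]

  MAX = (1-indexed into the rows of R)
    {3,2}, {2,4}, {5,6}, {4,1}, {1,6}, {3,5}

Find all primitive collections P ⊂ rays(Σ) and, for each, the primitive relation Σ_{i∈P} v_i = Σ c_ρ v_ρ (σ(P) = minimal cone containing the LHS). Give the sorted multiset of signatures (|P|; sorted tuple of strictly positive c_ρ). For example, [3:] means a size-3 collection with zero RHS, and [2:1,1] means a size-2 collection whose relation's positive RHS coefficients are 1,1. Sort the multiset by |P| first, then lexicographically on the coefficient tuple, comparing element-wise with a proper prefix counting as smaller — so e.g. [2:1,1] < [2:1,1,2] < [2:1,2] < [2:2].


Σ has 9 primitive collections:

  {3,4}:  v_{3} + v_{4} = 0 — sig = [2:]
  {1,3}:  v_{1} + v_{3} = v_{6} — sig = [2:1]
  {2,5}:  v_{2} + v_{5} = v_{4} — sig = [2:1]
  {3,6}:  v_{3} + v_{6} = v_{5} — sig = [2:1]
  {4,5}:  v_{4} + v_{5} = v_{6} — sig = [2:1]
  {4,6}:  v_{4} + v_{6} = v_{1} — sig = [2:1]
  {1,5}:  v_{1} + v_{5} = 2·v_{6} — sig = [2:2]
  {2,6}:  v_{2} + v_{6} = 2·v_{4} — sig = [2:2]
  {1,2}:  v_{1} + v_{2} = 3·v_{4} — sig = [2:3]

Signatures (|P|; sorted positive RHS coefficients), sorted:
    [2:]
    [2:1]
    [2:1]
    [2:1]
    [2:1]
    [2:1]
    [2:2]
    [2:2]
    [2:3]


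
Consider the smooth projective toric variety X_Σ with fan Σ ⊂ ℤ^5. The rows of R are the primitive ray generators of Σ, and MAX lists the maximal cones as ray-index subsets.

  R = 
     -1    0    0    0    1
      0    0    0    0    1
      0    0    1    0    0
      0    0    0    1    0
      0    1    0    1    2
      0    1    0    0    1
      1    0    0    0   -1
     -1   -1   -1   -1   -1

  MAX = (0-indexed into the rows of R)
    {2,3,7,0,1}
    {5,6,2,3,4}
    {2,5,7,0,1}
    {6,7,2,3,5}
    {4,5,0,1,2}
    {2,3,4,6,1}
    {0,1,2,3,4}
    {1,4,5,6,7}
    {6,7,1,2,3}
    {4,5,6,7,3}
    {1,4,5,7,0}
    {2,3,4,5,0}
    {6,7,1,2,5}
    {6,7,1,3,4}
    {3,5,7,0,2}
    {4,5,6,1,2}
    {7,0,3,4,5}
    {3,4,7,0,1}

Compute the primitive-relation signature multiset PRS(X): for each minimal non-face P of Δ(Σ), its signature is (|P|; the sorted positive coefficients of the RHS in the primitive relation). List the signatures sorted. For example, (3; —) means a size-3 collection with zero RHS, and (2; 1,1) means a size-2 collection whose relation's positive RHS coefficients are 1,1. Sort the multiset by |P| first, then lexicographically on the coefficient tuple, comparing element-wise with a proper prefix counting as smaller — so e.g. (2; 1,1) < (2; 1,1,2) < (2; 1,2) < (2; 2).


Minimal non-faces — 3 found among 8 rays, 18 max cones:

  P={0,6}:  v_{0} + v_{6} = 0  ⇒ sig = (2; —)
  P={1,3,5}:  v_{1} + v_{3} + v_{5} = v_{4}  ⇒ sig = (3; 1)
  P={2,4,7}:  v_{2} + v_{4} + v_{7} = v_{0}  ⇒ sig = (3; 1)

Sorted signature multiset PRS(X):
{ (2; —),  (3; 1) ×2 }


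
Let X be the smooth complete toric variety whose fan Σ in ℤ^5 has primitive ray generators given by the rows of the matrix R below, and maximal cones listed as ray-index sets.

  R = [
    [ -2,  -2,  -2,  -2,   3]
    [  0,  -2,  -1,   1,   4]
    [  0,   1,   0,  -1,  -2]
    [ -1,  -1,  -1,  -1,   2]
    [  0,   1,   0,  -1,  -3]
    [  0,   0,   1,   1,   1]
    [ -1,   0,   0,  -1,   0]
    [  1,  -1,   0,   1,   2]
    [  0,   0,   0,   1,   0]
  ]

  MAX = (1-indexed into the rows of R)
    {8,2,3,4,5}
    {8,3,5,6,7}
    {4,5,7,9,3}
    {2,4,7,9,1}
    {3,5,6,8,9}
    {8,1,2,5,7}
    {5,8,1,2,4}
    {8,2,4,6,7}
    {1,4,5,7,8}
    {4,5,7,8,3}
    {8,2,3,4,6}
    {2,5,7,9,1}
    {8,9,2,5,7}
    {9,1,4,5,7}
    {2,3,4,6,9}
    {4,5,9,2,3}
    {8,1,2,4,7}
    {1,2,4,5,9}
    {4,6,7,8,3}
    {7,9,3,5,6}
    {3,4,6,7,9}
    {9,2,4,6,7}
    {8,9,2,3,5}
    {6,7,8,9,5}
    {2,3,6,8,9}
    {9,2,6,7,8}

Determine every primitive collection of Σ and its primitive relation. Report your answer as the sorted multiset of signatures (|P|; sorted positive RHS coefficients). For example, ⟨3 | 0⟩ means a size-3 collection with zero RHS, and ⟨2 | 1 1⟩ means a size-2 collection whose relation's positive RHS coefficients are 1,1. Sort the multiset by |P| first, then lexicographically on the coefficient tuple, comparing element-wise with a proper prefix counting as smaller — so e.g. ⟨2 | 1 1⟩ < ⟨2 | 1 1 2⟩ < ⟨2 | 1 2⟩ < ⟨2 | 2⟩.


The 9 primitive collections of Σ (r=9, n=5):

  • {1,3}:  v_{1} + v_{3} = 2·v_{4} + v_{5}  →  sig = ⟨2 | 1 2⟩
  • {1,6}:  v_{1} + v_{6} = v_{2} + 2·v_{7}  →  sig = ⟨2 | 1 2⟩
  • {2,3,7}:  v_{2} + v_{3} + v_{7} = v_{4}  →  sig = ⟨3 | 1⟩
  • {4,5,6}:  v_{4} + v_{5} + v_{6} = v_{7}  →  sig = ⟨3 | 1⟩
  • {4,8,9}:  v_{4} + v_{8} + v_{9} = v_{2}  →  sig = ⟨3 | 1⟩
  • {2,5,6}:  v_{2} + v_{5} + v_{6} = v_{7} + v_{8} + v_{9}  →  sig = ⟨3 | 1 1 1⟩
  • {1,8,9}:  v_{1} + v_{8} + v_{9} = 2·v_{2} + v_{5} + v_{7}  →  sig = ⟨3 | 1 1 2⟩
  • {3,7,8,9}:  v_{3} + v_{7} + v_{8} + v_{9} = 0  →  sig = ⟨4 | 0⟩
  • {2,4,5,7}:  v_{2} + v_{4} + v_{5} + v_{7} = v_{1}  →  sig = ⟨4 | 1⟩

Sorted signature multiset PRS(X):
    ⟨2 | 1 2⟩
    ⟨2 | 1 2⟩
    ⟨3 | 1⟩
    ⟨3 | 1⟩
    ⟨3 | 1⟩
    ⟨3 | 1 1 1⟩
    ⟨3 | 1 1 2⟩
    ⟨4 | 0⟩
    ⟨4 | 1⟩


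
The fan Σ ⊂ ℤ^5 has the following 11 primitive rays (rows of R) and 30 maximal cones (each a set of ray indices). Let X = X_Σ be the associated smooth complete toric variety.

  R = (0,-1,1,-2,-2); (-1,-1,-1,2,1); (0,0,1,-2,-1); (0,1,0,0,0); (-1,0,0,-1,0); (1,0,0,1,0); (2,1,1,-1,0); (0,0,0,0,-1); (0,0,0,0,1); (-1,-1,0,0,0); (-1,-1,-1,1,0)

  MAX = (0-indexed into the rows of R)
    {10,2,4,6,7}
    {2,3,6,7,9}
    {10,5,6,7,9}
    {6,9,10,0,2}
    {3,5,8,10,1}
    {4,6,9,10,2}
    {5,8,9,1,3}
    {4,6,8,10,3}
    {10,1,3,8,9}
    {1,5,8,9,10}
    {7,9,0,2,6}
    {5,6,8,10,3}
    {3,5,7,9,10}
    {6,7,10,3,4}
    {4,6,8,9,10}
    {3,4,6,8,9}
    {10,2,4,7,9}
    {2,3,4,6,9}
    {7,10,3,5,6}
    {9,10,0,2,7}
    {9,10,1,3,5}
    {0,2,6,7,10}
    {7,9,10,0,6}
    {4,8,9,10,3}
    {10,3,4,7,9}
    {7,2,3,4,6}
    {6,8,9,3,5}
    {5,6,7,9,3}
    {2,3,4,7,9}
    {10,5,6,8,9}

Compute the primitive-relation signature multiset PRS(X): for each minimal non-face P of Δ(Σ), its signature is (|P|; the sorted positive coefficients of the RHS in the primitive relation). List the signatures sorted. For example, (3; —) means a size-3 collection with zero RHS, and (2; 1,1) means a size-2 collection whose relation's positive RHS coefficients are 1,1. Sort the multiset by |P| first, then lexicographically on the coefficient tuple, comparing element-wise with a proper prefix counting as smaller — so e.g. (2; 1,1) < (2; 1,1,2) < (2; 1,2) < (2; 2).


Minimal non-faces — 18 found among 11 rays, 30 max cones:

  • {4,5}:  v_{4} + v_{5} = 0  ⇒ sig = (2; —)
  • {7,8}:  v_{7} + v_{8} = 0  ⇒ sig = (2; —)
  • {1,2}:  v_{1} + v_{2} = v_{9}  ⇒ sig = (2; 1)
  • {0,3}:  v_{0} + v_{3} = v_{2} + v_{7}  ⇒ sig = (2; 1,1)
  • {1,6}:  v_{1} + v_{6} = v_{5} + v_{8}  ⇒ sig = (2; 1,1)
  • {2,5}:  v_{2} + v_{5} = v_{6} + v_{7} + v_{9}  ⇒ sig = (2; 1,1,1)
  • {2,8}:  v_{2} + v_{8} = v_{4} + v_{6} + v_{9}  ⇒ sig = (2; 1,1,1)
  • {0,8}:  v_{0} + v_{8} = v_{2} + v_{6} + v_{9} + v_{10}  ⇒ sig = (2; 1,1,1,1)
  • {1,4}:  v_{1} + v_{4} = v_{3} + v_{8} + v_{9} + v_{10}  ⇒ sig = (2; 1,1,1,1)
  • {1,7}:  v_{1} + v_{7} = v_{3} + v_{5} + v_{9} + v_{10}  ⇒ sig = (2; 1,1,1,1)
  • {0,1}:  v_{0} + v_{1} = v_{6} + v_{7} + 2·v_{9} + v_{10}  ⇒ sig = (2; 1,1,1,2)
  • {0,4}:  v_{0} + v_{4} = 2·v_{2} + v_{10}  ⇒ sig = (2; 1,2)
  • {0,5}:  v_{0} + v_{5} = 2·v_{6} + 2·v_{7} + 2·v_{9} + v_{10}  ⇒ sig = (2; 1,2,2,2)
  • {2,3,10}:  v_{2} + v_{3} + v_{10} = v_{4} + v_{7}  ⇒ sig = (3; 1,1)
  • {3,6,9,10}:  v_{3} + v_{6} + v_{9} + v_{10} = 0  ⇒ sig = (4; —)
  • {4,6,7,9}:  v_{4} + v_{6} + v_{7} + v_{9} = v_{2}  ⇒ sig = (4; 1)
  • {2,6,7,9,10}:  v_{2} + v_{6} + v_{7} + v_{9} + v_{10} = v_{0}  ⇒ sig = (5; 1)
  • {3,5,8,9,10}:  v_{3} + v_{5} + v_{8} + v_{9} + v_{10} = v_{1}  ⇒ sig = (5; 1)

Sorted signature multiset PRS(X):
{ (2; —) ×2,  (2; 1),  (2; 1,1) ×2,  (2; 1,1,1) ×2,  (2; 1,1,1,1) ×3,  (2; 1,1,1,2),  (2; 1,2),  (2; 1,2,2,2),  (3; 1,1),  (4; —),  (4; 1),  (5; 1) ×2 }


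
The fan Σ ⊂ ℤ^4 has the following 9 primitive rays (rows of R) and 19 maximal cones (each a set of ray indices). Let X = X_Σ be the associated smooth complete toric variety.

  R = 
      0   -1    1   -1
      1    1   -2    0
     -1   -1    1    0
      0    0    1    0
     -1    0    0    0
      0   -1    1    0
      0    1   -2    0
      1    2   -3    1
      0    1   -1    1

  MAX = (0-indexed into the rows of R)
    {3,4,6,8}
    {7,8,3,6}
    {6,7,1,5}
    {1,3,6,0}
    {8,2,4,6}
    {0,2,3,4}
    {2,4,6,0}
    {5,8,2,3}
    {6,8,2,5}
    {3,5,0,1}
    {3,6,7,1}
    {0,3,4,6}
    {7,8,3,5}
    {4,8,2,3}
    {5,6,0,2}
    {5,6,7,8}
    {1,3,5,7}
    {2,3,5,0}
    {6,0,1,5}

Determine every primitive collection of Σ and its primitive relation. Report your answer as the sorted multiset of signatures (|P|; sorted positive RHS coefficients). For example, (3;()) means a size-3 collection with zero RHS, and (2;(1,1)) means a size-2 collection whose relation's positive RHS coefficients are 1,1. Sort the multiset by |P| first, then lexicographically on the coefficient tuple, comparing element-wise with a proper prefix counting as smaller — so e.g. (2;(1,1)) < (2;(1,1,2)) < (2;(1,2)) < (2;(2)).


The 10 primitive collections of Σ (r=9, n=4):

  {0,8}:  v_{0} + v_{8} = 0  ⟹  sig = (2;())
  {0,7}:  v_{0} + v_{7} = v_{1}  ⟹  sig = (2;(1))
  {1,4}:  v_{1} + v_{4} = v_{6}  ⟹  sig = (2;(1))
  {1,8}:  v_{1} + v_{8} = v_{7}  ⟹  sig = (2;(1))
  {4,5}:  v_{4} + v_{5} = v_{2}  ⟹  sig = (2;(1))
  {1,2}:  v_{1} + v_{2} = v_{5} + v_{6}  ⟹  sig = (2;(1,1))
  {4,7}:  v_{4} + v_{7} = v_{6} + v_{8}  ⟹  sig = (2;(1,1))
  {2,7}:  v_{2} + v_{7} = v_{5} + v_{6} + v_{8}  ⟹  sig = (2;(1,1,1))
  {3,5,6}:  v_{3} + v_{5} + v_{6} = 0  ⟹  sig = (3;())
  {2,3,6}:  v_{2} + v_{3} + v_{6} = v_{4}  ⟹  sig = (3;(1))

so the primitive-relation signature multiset is
[(2;()), (2;(1)), (2;(1)), (2;(1)), (2;(1)), (2;(1,1)), (2;(1,1)), (2;(1,1,1)), (3;()), (3;(1))]


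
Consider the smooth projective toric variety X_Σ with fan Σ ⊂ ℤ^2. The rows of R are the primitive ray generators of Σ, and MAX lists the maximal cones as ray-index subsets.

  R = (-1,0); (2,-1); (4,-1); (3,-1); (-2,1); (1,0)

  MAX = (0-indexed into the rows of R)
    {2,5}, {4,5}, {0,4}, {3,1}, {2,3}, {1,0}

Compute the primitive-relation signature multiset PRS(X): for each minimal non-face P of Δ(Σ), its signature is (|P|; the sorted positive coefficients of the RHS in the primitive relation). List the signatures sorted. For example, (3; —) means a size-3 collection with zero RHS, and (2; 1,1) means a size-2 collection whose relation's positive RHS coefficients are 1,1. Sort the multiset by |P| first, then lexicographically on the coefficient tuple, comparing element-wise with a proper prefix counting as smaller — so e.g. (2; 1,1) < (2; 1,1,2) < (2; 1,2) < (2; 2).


9 minimal non-faces of Δ(Σ) (on 6 rays):

  {0,5}:  v_{0} + v_{5} = 0  ⇒ sig = (2; —)
  {1,4}:  v_{1} + v_{4} = 0  ⇒ sig = (2; —)
  {0,2}:  v_{0} + v_{2} = v_{3}  ⇒ sig = (2; 1)
  {0,3}:  v_{0} + v_{3} = v_{1}  ⇒ sig = (2; 1)
  {1,5}:  v_{1} + v_{5} = v_{3}  ⇒ sig = (2; 1)
  {3,4}:  v_{3} + v_{4} = v_{5}  ⇒ sig = (2; 1)
  {3,5}:  v_{3} + v_{5} = v_{2}  ⇒ sig = (2; 1)
  {1,2}:  v_{1} + v_{2} = 2·v_{3}  ⇒ sig = (2; 2)
  {2,4}:  v_{2} + v_{4} = 2·v_{5}  ⇒ sig = (2; 2)

so the primitive-relation signature multiset is
    |P|=2: 9 collections, coeffs (), (), (1), (1), (1), (1), (1), (2), (2)


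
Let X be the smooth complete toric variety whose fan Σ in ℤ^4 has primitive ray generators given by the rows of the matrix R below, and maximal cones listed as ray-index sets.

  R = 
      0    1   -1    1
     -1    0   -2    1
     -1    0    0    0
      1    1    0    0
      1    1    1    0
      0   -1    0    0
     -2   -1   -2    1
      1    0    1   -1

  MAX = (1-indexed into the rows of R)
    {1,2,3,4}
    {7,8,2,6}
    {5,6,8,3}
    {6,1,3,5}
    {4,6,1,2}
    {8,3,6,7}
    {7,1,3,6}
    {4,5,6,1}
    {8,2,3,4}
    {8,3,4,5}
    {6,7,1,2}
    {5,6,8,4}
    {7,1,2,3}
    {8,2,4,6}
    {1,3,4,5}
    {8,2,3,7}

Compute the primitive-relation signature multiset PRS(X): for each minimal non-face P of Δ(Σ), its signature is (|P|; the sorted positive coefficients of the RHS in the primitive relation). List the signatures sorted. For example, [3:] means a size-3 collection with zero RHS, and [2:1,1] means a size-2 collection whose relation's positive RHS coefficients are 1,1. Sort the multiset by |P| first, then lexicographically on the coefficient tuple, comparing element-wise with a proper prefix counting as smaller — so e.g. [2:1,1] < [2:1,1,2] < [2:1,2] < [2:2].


Δ(Σ) — 8 vertices, 6 min non-faces:

  {1,8}:  v_{1} + v_{8} = v_{4} — sig = [2:1]
  {2,5}:  v_{2} + v_{5} = v_{1} — sig = [2:1]
  {4,7}:  v_{4} + v_{7} = v_{2} — sig = [2:1]
  {5,7}:  v_{5} + v_{7} = v_{1} + v_{3} + v_{6} — sig = [2:1,1,1]
  {3,4,6}:  v_{3} + v_{4} + v_{6} = 0 — sig = [3:]
  {2,3,6}:  v_{2} + v_{3} + v_{6} = v_{7} — sig = [3:1]

Signatures (|P|; sorted positive RHS coefficients), sorted:
{ [2:1] ×3,  [2:1,1,1],  [3:],  [3:1] }


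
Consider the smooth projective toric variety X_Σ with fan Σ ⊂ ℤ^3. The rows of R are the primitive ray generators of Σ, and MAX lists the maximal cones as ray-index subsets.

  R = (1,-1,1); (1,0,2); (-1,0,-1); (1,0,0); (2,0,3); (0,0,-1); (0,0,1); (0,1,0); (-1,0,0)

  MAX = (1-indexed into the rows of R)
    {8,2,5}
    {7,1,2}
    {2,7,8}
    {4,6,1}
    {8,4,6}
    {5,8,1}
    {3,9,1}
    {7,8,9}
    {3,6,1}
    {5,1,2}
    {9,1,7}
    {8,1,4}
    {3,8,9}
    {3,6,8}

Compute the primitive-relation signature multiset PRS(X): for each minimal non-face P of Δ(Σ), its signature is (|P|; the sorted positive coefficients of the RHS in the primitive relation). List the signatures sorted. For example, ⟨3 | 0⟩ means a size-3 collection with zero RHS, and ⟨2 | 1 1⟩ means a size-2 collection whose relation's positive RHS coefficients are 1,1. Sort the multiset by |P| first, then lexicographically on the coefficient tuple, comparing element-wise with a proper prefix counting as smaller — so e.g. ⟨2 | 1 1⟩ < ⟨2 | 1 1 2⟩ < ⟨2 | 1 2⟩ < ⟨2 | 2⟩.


Δ(Σ) — 9 vertices, 20 min non-faces:

  • {4,9}:  v_{4} + v_{9} = 0  so sig = ⟨2 | 0⟩
  • {6,7}:  v_{6} + v_{7} = 0  so sig = ⟨2 | 0⟩
  • {2,3}:  v_{2} + v_{3} = v_{7}  so sig = ⟨2 | 1⟩
  • {3,4}:  v_{3} + v_{4} = v_{6}  so sig = ⟨2 | 1⟩
  • {3,5}:  v_{3} + v_{5} = v_{2}  so sig = ⟨2 | 1⟩
  • {3,7}:  v_{3} + v_{7} = v_{9}  so sig = ⟨2 | 1⟩
  • {6,9}:  v_{6} + v_{9} = v_{3}  so sig = ⟨2 | 1⟩
  • {2,6}:  v_{2} + v_{6} = v_{1} + v_{8}  so sig = ⟨2 | 1 1⟩
  • {4,7}:  v_{4} + v_{7} = v_{1} + v_{8}  so sig = ⟨2 | 1 1⟩
  • {5,9}:  v_{5} + v_{9} = v_{2} + v_{7}  so sig = ⟨2 | 1 1⟩
  • {2,9}:  v_{2} + v_{9} = 2·v_{7}  so sig = ⟨2 | 2⟩
  • {5,7}:  v_{5} + v_{7} = 2·v_{2}  so sig = ⟨2 | 2⟩
  • {2,4}:  v_{2} + v_{4} = 2·v_{1} + 2·v_{8}  so sig = ⟨2 | 2 2⟩
  • {5,6}:  v_{5} + v_{6} = 2·v_{1} + 2·v_{8}  so sig = ⟨2 | 2 2⟩
  • {4,5}:  v_{4} + v_{5} = 3·v_{1} + 3·v_{8}  so sig = ⟨2 | 3 3⟩
  • {1,3,8}:  v_{1} + v_{3} + v_{8} = 0  so sig = ⟨3 | 0⟩
  • {1,2,8}:  v_{1} + v_{2} + v_{8} = v_{5}  so sig = ⟨3 | 1⟩
  • {1,6,8}:  v_{1} + v_{6} + v_{8} = v_{4}  so sig = ⟨3 | 1⟩
  • {1,7,8}:  v_{1} + v_{7} + v_{8} = v_{2}  so sig = ⟨3 | 1⟩
  • {1,8,9}:  v_{1} + v_{8} + v_{9} = v_{7}  so sig = ⟨3 | 1⟩

Sorted signature multiset PRS(X):
{ ⟨2 | 0⟩ ×2,  ⟨2 | 1⟩ ×5,  ⟨2 | 1 1⟩ ×3,  ⟨2 | 2⟩ ×2,  ⟨2 | 2 2⟩ ×2,  ⟨2 | 3 3⟩,  ⟨3 | 0⟩,  ⟨3 | 1⟩ ×4 }


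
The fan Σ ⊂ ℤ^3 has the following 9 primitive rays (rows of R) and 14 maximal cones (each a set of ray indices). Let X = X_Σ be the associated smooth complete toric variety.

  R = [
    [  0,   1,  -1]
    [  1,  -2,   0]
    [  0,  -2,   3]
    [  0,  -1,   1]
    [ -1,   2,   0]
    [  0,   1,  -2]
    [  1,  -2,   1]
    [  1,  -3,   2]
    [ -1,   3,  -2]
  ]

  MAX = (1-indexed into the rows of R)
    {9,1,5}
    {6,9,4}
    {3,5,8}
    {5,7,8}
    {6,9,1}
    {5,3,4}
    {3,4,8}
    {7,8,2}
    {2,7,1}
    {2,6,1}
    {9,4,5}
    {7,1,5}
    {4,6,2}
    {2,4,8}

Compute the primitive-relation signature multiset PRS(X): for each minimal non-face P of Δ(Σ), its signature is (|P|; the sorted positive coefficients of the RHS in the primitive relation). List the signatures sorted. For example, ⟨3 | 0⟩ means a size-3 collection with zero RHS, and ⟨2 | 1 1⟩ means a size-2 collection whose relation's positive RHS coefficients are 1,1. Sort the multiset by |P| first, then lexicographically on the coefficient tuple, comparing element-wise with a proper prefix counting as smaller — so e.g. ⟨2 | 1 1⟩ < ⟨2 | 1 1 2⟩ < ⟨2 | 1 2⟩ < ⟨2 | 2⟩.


16 minimal non-faces of Δ(Σ) (on 9 rays):

  P={1,4}:  v_{1} + v_{4} = 0 ; sig = ⟨2 | 0⟩
  P={2,5}:  v_{2} + v_{5} = 0 ; sig = ⟨2 | 0⟩
  P={8,9}:  v_{8} + v_{9} = 0 ; sig = ⟨2 | 0⟩
  P={1,8}:  v_{1} + v_{8} = v_{7} ; sig = ⟨2 | 1⟩
  P={2,9}:  v_{2} + v_{9} = v_{6} ; sig = ⟨2 | 1⟩
  P={3,6}:  v_{3} + v_{6} = v_{4} ; sig = ⟨2 | 1⟩
  P={4,7}:  v_{4} + v_{7} = v_{8} ; sig = ⟨2 | 1⟩
  P={5,6}:  v_{5} + v_{6} = v_{9} ; sig = ⟨2 | 1⟩
  P={6,8}:  v_{6} + v_{8} = v_{2} ; sig = ⟨2 | 1⟩
  P={7,9}:  v_{7} + v_{9} = v_{1} ; sig = ⟨2 | 1⟩
  P={1,3}:  v_{1} + v_{3} = v_{5} + v_{8} ; sig = ⟨2 | 1 1⟩
  P={2,3}:  v_{2} + v_{3} = v_{4} + v_{8} ; sig = ⟨2 | 1 1⟩
  P={3,9}:  v_{3} + v_{9} = v_{4} + v_{5} ; sig = ⟨2 | 1 1⟩
  P={6,7}:  v_{6} + v_{7} = v_{1} + v_{2} ; sig = ⟨2 | 1 1⟩
  P={3,7}:  v_{3} + v_{7} = v_{5} + 2·v_{8} ; sig = ⟨2 | 1 2⟩
  P={4,5,8}:  v_{4} + v_{5} + v_{8} = v_{3} ; sig = ⟨3 | 1⟩

Signatures (|P|; sorted positive RHS coefficients), sorted:
[⟨2 | 0⟩, ⟨2 | 0⟩, ⟨2 | 0⟩, ⟨2 | 1⟩, ⟨2 | 1⟩, ⟨2 | 1⟩, ⟨2 | 1⟩, ⟨2 | 1⟩, ⟨2 | 1⟩, ⟨2 | 1⟩, ⟨2 | 1 1⟩, ⟨2 | 1 1⟩, ⟨2 | 1 1⟩, ⟨2 | 1 1⟩, ⟨2 | 1 2⟩, ⟨3 | 1⟩]


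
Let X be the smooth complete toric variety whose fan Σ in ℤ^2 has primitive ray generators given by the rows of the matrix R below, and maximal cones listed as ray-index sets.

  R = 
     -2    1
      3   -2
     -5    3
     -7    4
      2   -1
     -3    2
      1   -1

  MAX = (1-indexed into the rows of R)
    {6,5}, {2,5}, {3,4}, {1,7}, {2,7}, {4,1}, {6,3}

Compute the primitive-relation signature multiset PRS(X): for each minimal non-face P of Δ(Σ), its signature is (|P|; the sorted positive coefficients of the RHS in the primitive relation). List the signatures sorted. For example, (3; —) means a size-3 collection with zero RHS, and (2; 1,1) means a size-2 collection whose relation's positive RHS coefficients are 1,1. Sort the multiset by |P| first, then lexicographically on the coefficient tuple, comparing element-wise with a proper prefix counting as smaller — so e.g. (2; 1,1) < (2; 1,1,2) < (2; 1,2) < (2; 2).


The 14 primitive collections of Σ (r=7, n=2):

  • {1,5}:  v_{1} + v_{5} = 0  ⟹  sig = (2; —)
  • {2,6}:  v_{2} + v_{6} = 0  ⟹  sig = (2; —)
  • {1,2}:  v_{1} + v_{2} = v_{7}  ⟹  sig = (2; 1)
  • {1,3}:  v_{1} + v_{3} = v_{4}  ⟹  sig = (2; 1)
  • {1,6}:  v_{1} + v_{6} = v_{3}  ⟹  sig = (2; 1)
  • {2,3}:  v_{2} + v_{3} = v_{1}  ⟹  sig = (2; 1)
  • {3,5}:  v_{3} + v_{5} = v_{6}  ⟹  sig = (2; 1)
  • {4,5}:  v_{4} + v_{5} = v_{3}  ⟹  sig = (2; 1)
  • {5,7}:  v_{5} + v_{7} = v_{2}  ⟹  sig = (2; 1)
  • {6,7}:  v_{6} + v_{7} = v_{1}  ⟹  sig = (2; 1)
  • {2,4}:  v_{2} + v_{4} = 2·v_{1}  ⟹  sig = (2; 2)
  • {3,7}:  v_{3} + v_{7} = 2·v_{1}  ⟹  sig = (2; 2)
  • {4,6}:  v_{4} + v_{6} = 2·v_{3}  ⟹  sig = (2; 2)
  • {4,7}:  v_{4} + v_{7} = 3·v_{1}  ⟹  sig = (2; 3)

Sorted signature multiset PRS(X):
[(2; —), (2; —), (2; 1), (2; 1), (2; 1), (2; 1), (2; 1), (2; 1), (2; 1), (2; 1), (2; 2), (2; 2), (2; 2), (2; 3)]


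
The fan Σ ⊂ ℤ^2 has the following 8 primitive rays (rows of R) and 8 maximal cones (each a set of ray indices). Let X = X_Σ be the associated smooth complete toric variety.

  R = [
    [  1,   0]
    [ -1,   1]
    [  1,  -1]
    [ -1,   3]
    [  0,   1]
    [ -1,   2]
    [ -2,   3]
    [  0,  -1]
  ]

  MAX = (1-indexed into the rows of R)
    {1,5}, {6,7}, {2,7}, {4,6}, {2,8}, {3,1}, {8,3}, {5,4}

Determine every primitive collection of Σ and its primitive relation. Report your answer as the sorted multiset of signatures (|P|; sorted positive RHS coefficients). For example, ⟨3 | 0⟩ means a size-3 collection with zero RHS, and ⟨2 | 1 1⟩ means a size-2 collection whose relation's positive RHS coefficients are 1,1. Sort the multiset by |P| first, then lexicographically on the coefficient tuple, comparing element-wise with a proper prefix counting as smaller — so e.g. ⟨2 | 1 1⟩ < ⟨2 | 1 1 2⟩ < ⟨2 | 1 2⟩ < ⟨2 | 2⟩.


20 collections generate NE(X_Σ); each relation:

  P={2,3}:  v_{2} + v_{3} = 0  →  sig = ⟨2 | 0⟩
  P={5,8}:  v_{5} + v_{8} = 0  →  sig = ⟨2 | 0⟩
  P={1,2}:  v_{1} + v_{2} = v_{5}  →  sig = ⟨2 | 1⟩
  P={1,7}:  v_{1} + v_{7} = v_{4}  →  sig = ⟨2 | 1⟩
  P={1,8}:  v_{1} + v_{8} = v_{3}  →  sig = ⟨2 | 1⟩
  P={2,5}:  v_{2} + v_{5} = v_{6}  →  sig = ⟨2 | 1⟩
  P={2,6}:  v_{2} + v_{6} = v_{7}  →  sig = ⟨2 | 1⟩
  P={3,5}:  v_{3} + v_{5} = v_{1}  →  sig = ⟨2 | 1⟩
  P={3,6}:  v_{3} + v_{6} = v_{5}  →  sig = ⟨2 | 1⟩
  P={3,7}:  v_{3} + v_{7} = v_{6}  →  sig = ⟨2 | 1⟩
  P={4,8}:  v_{4} + v_{8} = v_{6}  →  sig = ⟨2 | 1⟩
  P={5,6}:  v_{5} + v_{6} = v_{4}  →  sig = ⟨2 | 1⟩
  P={6,8}:  v_{6} + v_{8} = v_{2}  →  sig = ⟨2 | 1⟩
  P={1,6}:  v_{1} + v_{6} = 2·v_{5}  →  sig = ⟨2 | 2⟩
  P={2,4}:  v_{2} + v_{4} = 2·v_{6}  →  sig = ⟨2 | 2⟩
  P={3,4}:  v_{3} + v_{4} = 2·v_{5}  →  sig = ⟨2 | 2⟩
  P={5,7}:  v_{5} + v_{7} = 2·v_{6}  →  sig = ⟨2 | 2⟩
  P={7,8}:  v_{7} + v_{8} = 2·v_{2}  →  sig = ⟨2 | 2⟩
  P={1,4}:  v_{1} + v_{4} = 3·v_{5}  →  sig = ⟨2 | 3⟩
  P={4,7}:  v_{4} + v_{7} = 3·v_{6}  →  sig = ⟨2 | 3⟩

Sorted signature multiset PRS(X):
[⟨2 | 0⟩, ⟨2 | 0⟩, ⟨2 | 1⟩, ⟨2 | 1⟩, ⟨2 | 1⟩, ⟨2 | 1⟩, ⟨2 | 1⟩, ⟨2 | 1⟩, ⟨2 | 1⟩, ⟨2 | 1⟩, ⟨2 | 1⟩, ⟨2 | 1⟩, ⟨2 | 1⟩, ⟨2 | 2⟩, ⟨2 | 2⟩, ⟨2 | 2⟩, ⟨2 | 2⟩, ⟨2 | 2⟩, ⟨2 | 3⟩, ⟨2 | 3⟩]
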